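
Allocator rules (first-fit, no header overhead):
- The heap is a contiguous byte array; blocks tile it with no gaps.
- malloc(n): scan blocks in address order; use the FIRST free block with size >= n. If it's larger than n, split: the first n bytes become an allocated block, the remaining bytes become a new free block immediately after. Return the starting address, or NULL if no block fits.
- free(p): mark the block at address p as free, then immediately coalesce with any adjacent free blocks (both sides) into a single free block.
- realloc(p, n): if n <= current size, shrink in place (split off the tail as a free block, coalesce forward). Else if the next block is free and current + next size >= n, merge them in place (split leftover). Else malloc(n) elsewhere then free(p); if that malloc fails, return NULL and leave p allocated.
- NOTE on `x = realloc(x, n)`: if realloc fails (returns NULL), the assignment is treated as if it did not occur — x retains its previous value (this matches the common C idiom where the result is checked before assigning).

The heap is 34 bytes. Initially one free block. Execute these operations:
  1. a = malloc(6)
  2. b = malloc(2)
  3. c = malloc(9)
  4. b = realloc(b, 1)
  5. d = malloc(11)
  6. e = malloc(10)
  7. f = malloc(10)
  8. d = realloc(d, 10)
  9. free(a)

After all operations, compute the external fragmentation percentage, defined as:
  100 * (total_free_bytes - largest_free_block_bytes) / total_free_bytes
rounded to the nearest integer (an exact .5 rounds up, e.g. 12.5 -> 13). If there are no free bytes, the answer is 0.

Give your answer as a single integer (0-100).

Answer: 50

Derivation:
Op 1: a = malloc(6) -> a = 0; heap: [0-5 ALLOC][6-33 FREE]
Op 2: b = malloc(2) -> b = 6; heap: [0-5 ALLOC][6-7 ALLOC][8-33 FREE]
Op 3: c = malloc(9) -> c = 8; heap: [0-5 ALLOC][6-7 ALLOC][8-16 ALLOC][17-33 FREE]
Op 4: b = realloc(b, 1) -> b = 6; heap: [0-5 ALLOC][6-6 ALLOC][7-7 FREE][8-16 ALLOC][17-33 FREE]
Op 5: d = malloc(11) -> d = 17; heap: [0-5 ALLOC][6-6 ALLOC][7-7 FREE][8-16 ALLOC][17-27 ALLOC][28-33 FREE]
Op 6: e = malloc(10) -> e = NULL; heap: [0-5 ALLOC][6-6 ALLOC][7-7 FREE][8-16 ALLOC][17-27 ALLOC][28-33 FREE]
Op 7: f = malloc(10) -> f = NULL; heap: [0-5 ALLOC][6-6 ALLOC][7-7 FREE][8-16 ALLOC][17-27 ALLOC][28-33 FREE]
Op 8: d = realloc(d, 10) -> d = 17; heap: [0-5 ALLOC][6-6 ALLOC][7-7 FREE][8-16 ALLOC][17-26 ALLOC][27-33 FREE]
Op 9: free(a) -> (freed a); heap: [0-5 FREE][6-6 ALLOC][7-7 FREE][8-16 ALLOC][17-26 ALLOC][27-33 FREE]
Free blocks: [6 1 7] total_free=14 largest=7 -> 100*(14-7)/14 = 700/14 = 50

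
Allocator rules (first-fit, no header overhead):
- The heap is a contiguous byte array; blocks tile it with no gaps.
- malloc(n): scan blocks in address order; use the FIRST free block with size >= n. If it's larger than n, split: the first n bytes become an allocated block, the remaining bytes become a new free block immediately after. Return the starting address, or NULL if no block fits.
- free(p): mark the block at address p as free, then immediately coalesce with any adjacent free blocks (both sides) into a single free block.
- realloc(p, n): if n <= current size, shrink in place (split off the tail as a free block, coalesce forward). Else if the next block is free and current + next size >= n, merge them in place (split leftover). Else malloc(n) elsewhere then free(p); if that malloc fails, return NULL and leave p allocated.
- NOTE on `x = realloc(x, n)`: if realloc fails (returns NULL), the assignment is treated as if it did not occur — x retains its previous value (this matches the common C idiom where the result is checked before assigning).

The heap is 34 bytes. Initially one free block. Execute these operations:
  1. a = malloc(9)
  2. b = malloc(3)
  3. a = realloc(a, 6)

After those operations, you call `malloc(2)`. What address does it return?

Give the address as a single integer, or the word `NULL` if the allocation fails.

Op 1: a = malloc(9) -> a = 0; heap: [0-8 ALLOC][9-33 FREE]
Op 2: b = malloc(3) -> b = 9; heap: [0-8 ALLOC][9-11 ALLOC][12-33 FREE]
Op 3: a = realloc(a, 6) -> a = 0; heap: [0-5 ALLOC][6-8 FREE][9-11 ALLOC][12-33 FREE]
malloc(2): first-fit scan over [0-5 ALLOC][6-8 FREE][9-11 ALLOC][12-33 FREE] -> 6

Answer: 6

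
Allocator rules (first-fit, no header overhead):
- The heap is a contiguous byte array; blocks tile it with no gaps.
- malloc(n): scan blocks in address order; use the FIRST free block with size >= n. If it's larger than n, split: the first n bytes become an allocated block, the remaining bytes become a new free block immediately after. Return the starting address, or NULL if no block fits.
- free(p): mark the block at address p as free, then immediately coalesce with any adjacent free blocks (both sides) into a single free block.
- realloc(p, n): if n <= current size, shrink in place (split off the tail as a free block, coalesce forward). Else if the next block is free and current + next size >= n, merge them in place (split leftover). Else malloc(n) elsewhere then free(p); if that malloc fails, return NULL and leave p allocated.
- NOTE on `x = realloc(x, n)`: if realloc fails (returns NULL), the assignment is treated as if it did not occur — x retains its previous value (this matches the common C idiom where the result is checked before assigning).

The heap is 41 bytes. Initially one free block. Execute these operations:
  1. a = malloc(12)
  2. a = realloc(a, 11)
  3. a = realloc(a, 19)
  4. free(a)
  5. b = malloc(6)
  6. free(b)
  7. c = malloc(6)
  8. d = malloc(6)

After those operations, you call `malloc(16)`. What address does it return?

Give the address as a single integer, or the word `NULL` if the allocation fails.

Op 1: a = malloc(12) -> a = 0; heap: [0-11 ALLOC][12-40 FREE]
Op 2: a = realloc(a, 11) -> a = 0; heap: [0-10 ALLOC][11-40 FREE]
Op 3: a = realloc(a, 19) -> a = 0; heap: [0-18 ALLOC][19-40 FREE]
Op 4: free(a) -> (freed a); heap: [0-40 FREE]
Op 5: b = malloc(6) -> b = 0; heap: [0-5 ALLOC][6-40 FREE]
Op 6: free(b) -> (freed b); heap: [0-40 FREE]
Op 7: c = malloc(6) -> c = 0; heap: [0-5 ALLOC][6-40 FREE]
Op 8: d = malloc(6) -> d = 6; heap: [0-5 ALLOC][6-11 ALLOC][12-40 FREE]
malloc(16): first-fit scan over [0-5 ALLOC][6-11 ALLOC][12-40 FREE] -> 12

Answer: 12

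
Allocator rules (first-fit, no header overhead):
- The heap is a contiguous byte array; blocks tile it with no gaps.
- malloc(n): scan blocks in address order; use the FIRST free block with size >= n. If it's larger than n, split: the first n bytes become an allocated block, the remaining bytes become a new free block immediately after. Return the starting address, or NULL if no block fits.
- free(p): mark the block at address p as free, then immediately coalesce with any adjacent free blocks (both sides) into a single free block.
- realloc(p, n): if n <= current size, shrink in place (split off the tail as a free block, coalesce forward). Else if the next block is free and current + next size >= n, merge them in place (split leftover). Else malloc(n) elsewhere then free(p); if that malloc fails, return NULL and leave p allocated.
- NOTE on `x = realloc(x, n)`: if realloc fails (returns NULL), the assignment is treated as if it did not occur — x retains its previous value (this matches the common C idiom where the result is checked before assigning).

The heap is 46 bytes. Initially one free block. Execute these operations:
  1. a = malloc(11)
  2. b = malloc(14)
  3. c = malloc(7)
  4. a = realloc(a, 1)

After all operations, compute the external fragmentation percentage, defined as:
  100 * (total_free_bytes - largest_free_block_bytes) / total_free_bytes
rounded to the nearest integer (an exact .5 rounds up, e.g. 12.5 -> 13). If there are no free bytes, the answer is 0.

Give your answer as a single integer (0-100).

Answer: 42

Derivation:
Op 1: a = malloc(11) -> a = 0; heap: [0-10 ALLOC][11-45 FREE]
Op 2: b = malloc(14) -> b = 11; heap: [0-10 ALLOC][11-24 ALLOC][25-45 FREE]
Op 3: c = malloc(7) -> c = 25; heap: [0-10 ALLOC][11-24 ALLOC][25-31 ALLOC][32-45 FREE]
Op 4: a = realloc(a, 1) -> a = 0; heap: [0-0 ALLOC][1-10 FREE][11-24 ALLOC][25-31 ALLOC][32-45 FREE]
Free blocks: [10 14] total_free=24 largest=14 -> 100*(24-14)/24 = 1000/24 ≈ 41.667 -> rounds to 42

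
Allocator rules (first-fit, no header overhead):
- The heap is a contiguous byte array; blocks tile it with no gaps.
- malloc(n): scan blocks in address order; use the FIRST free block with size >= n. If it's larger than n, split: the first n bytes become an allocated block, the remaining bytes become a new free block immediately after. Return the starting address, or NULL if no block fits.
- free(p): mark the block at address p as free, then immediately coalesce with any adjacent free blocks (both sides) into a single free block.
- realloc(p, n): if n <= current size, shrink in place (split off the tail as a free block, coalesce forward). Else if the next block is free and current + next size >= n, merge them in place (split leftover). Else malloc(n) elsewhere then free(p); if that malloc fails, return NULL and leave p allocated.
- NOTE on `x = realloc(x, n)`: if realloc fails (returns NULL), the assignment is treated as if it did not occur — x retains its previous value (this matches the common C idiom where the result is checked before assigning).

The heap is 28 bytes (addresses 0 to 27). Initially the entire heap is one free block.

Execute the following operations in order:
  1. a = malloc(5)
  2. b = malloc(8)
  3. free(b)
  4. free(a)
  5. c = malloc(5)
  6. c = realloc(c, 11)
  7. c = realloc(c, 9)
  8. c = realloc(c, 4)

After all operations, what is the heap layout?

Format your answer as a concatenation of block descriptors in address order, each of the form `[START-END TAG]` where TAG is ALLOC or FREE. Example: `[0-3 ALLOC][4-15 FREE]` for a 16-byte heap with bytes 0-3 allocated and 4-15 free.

Op 1: a = malloc(5) -> a = 0; heap: [0-4 ALLOC][5-27 FREE]
Op 2: b = malloc(8) -> b = 5; heap: [0-4 ALLOC][5-12 ALLOC][13-27 FREE]
Op 3: free(b) -> (freed b); heap: [0-4 ALLOC][5-27 FREE]
Op 4: free(a) -> (freed a); heap: [0-27 FREE]
Op 5: c = malloc(5) -> c = 0; heap: [0-4 ALLOC][5-27 FREE]
Op 6: c = realloc(c, 11) -> c = 0; heap: [0-10 ALLOC][11-27 FREE]
Op 7: c = realloc(c, 9) -> c = 0; heap: [0-8 ALLOC][9-27 FREE]
Op 8: c = realloc(c, 4) -> c = 0; heap: [0-3 ALLOC][4-27 FREE]

Answer: [0-3 ALLOC][4-27 FREE]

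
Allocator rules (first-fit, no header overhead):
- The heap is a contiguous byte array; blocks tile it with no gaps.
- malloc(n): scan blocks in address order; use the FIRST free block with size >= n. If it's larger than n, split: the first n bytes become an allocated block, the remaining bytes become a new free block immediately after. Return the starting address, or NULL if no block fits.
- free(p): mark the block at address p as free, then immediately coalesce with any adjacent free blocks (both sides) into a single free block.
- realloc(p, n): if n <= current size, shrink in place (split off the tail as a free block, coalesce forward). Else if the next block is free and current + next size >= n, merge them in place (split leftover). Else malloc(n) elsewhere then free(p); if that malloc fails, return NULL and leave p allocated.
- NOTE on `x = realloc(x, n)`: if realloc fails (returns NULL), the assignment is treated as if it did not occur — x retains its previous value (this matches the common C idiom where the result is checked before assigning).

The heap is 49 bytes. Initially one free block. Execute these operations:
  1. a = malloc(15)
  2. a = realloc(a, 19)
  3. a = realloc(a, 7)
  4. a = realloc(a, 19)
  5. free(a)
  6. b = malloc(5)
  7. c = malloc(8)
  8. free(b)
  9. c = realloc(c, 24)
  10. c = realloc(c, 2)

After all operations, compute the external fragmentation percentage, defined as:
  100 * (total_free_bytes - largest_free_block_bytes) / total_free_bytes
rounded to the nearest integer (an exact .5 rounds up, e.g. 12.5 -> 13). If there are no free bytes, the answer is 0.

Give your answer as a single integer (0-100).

Answer: 11

Derivation:
Op 1: a = malloc(15) -> a = 0; heap: [0-14 ALLOC][15-48 FREE]
Op 2: a = realloc(a, 19) -> a = 0; heap: [0-18 ALLOC][19-48 FREE]
Op 3: a = realloc(a, 7) -> a = 0; heap: [0-6 ALLOC][7-48 FREE]
Op 4: a = realloc(a, 19) -> a = 0; heap: [0-18 ALLOC][19-48 FREE]
Op 5: free(a) -> (freed a); heap: [0-48 FREE]
Op 6: b = malloc(5) -> b = 0; heap: [0-4 ALLOC][5-48 FREE]
Op 7: c = malloc(8) -> c = 5; heap: [0-4 ALLOC][5-12 ALLOC][13-48 FREE]
Op 8: free(b) -> (freed b); heap: [0-4 FREE][5-12 ALLOC][13-48 FREE]
Op 9: c = realloc(c, 24) -> c = 5; heap: [0-4 FREE][5-28 ALLOC][29-48 FREE]
Op 10: c = realloc(c, 2) -> c = 5; heap: [0-4 FREE][5-6 ALLOC][7-48 FREE]
Free blocks: [5 42] total_free=47 largest=42 -> 100*(47-42)/47 = 500/47 ≈ 10.638 -> rounds to 11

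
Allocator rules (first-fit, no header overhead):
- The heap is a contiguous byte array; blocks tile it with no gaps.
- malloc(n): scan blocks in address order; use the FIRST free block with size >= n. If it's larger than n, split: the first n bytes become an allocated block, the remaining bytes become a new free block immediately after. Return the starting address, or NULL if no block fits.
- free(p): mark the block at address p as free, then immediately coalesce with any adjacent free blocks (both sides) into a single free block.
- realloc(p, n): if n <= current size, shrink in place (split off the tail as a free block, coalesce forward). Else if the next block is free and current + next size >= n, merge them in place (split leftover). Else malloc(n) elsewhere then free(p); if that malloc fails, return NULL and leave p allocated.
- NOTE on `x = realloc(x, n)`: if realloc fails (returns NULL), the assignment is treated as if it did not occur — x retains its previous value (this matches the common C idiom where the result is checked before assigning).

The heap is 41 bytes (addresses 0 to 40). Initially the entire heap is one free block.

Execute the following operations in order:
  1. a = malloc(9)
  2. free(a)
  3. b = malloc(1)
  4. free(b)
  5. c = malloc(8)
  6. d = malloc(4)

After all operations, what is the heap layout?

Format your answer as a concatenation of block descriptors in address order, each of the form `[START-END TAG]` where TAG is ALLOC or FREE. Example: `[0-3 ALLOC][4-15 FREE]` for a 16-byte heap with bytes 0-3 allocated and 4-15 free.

Op 1: a = malloc(9) -> a = 0; heap: [0-8 ALLOC][9-40 FREE]
Op 2: free(a) -> (freed a); heap: [0-40 FREE]
Op 3: b = malloc(1) -> b = 0; heap: [0-0 ALLOC][1-40 FREE]
Op 4: free(b) -> (freed b); heap: [0-40 FREE]
Op 5: c = malloc(8) -> c = 0; heap: [0-7 ALLOC][8-40 FREE]
Op 6: d = malloc(4) -> d = 8; heap: [0-7 ALLOC][8-11 ALLOC][12-40 FREE]

Answer: [0-7 ALLOC][8-11 ALLOC][12-40 FREE]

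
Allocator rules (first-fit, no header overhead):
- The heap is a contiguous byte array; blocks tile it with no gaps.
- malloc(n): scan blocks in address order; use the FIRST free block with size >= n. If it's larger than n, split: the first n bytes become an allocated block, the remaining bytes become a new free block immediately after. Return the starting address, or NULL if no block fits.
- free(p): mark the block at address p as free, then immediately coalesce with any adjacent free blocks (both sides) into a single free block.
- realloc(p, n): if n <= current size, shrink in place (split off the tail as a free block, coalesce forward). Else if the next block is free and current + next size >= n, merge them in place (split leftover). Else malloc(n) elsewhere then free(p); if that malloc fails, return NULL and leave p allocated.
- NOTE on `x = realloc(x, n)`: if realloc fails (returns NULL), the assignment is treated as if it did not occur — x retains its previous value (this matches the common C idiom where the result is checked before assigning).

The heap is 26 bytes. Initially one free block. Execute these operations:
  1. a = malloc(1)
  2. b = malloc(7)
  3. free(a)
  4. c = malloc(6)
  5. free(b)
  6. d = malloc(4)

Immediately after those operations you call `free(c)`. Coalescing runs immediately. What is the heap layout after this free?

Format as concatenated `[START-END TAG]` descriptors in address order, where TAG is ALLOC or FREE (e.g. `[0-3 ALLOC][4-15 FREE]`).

Op 1: a = malloc(1) -> a = 0; heap: [0-0 ALLOC][1-25 FREE]
Op 2: b = malloc(7) -> b = 1; heap: [0-0 ALLOC][1-7 ALLOC][8-25 FREE]
Op 3: free(a) -> (freed a); heap: [0-0 FREE][1-7 ALLOC][8-25 FREE]
Op 4: c = malloc(6) -> c = 8; heap: [0-0 FREE][1-7 ALLOC][8-13 ALLOC][14-25 FREE]
Op 5: free(b) -> (freed b); heap: [0-7 FREE][8-13 ALLOC][14-25 FREE]
Op 6: d = malloc(4) -> d = 0; heap: [0-3 ALLOC][4-7 FREE][8-13 ALLOC][14-25 FREE]
free(c): c = 8 -> block [8-13 ALLOC]; mark free, coalesce with adjacent free neighbors -> [0-3 ALLOC][4-25 FREE]

Answer: [0-3 ALLOC][4-25 FREE]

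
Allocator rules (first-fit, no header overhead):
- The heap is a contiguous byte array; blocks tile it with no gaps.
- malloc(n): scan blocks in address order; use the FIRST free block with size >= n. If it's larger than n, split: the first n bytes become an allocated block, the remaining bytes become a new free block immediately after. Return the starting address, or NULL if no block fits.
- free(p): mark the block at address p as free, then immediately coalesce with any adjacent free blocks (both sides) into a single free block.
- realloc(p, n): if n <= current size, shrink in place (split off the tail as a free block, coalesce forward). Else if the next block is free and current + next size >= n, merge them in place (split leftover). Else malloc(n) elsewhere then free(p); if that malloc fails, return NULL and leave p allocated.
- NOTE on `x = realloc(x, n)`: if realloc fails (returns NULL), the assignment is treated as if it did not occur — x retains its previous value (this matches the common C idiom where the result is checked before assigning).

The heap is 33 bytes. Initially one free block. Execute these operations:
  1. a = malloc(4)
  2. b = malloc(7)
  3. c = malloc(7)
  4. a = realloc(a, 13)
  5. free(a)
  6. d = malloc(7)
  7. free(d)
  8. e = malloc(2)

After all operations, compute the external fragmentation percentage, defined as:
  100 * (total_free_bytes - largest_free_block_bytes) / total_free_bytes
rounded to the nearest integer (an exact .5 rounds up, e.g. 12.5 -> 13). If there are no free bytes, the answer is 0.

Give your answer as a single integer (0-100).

Answer: 12

Derivation:
Op 1: a = malloc(4) -> a = 0; heap: [0-3 ALLOC][4-32 FREE]
Op 2: b = malloc(7) -> b = 4; heap: [0-3 ALLOC][4-10 ALLOC][11-32 FREE]
Op 3: c = malloc(7) -> c = 11; heap: [0-3 ALLOC][4-10 ALLOC][11-17 ALLOC][18-32 FREE]
Op 4: a = realloc(a, 13) -> a = 18; heap: [0-3 FREE][4-10 ALLOC][11-17 ALLOC][18-30 ALLOC][31-32 FREE]
Op 5: free(a) -> (freed a); heap: [0-3 FREE][4-10 ALLOC][11-17 ALLOC][18-32 FREE]
Op 6: d = malloc(7) -> d = 18; heap: [0-3 FREE][4-10 ALLOC][11-17 ALLOC][18-24 ALLOC][25-32 FREE]
Op 7: free(d) -> (freed d); heap: [0-3 FREE][4-10 ALLOC][11-17 ALLOC][18-32 FREE]
Op 8: e = malloc(2) -> e = 0; heap: [0-1 ALLOC][2-3 FREE][4-10 ALLOC][11-17 ALLOC][18-32 FREE]
Free blocks: [2 15] total_free=17 largest=15 -> 100*(17-15)/17 = 200/17 ≈ 11.765 -> rounds to 12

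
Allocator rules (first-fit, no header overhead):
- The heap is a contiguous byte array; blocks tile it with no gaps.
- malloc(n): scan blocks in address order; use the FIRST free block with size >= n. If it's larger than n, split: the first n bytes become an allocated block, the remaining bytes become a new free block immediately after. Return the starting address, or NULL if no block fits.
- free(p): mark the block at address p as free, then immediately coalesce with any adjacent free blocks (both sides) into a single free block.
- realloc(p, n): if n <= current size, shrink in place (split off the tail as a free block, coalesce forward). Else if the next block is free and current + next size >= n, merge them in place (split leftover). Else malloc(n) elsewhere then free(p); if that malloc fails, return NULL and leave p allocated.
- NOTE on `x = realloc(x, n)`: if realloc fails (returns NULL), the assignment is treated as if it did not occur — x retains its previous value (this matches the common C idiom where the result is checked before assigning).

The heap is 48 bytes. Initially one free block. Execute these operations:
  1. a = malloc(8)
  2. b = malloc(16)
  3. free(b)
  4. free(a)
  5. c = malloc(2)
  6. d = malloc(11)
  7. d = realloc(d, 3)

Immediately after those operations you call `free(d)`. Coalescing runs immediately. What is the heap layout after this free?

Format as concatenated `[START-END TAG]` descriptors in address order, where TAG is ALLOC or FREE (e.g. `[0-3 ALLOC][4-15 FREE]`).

Answer: [0-1 ALLOC][2-47 FREE]

Derivation:
Op 1: a = malloc(8) -> a = 0; heap: [0-7 ALLOC][8-47 FREE]
Op 2: b = malloc(16) -> b = 8; heap: [0-7 ALLOC][8-23 ALLOC][24-47 FREE]
Op 3: free(b) -> (freed b); heap: [0-7 ALLOC][8-47 FREE]
Op 4: free(a) -> (freed a); heap: [0-47 FREE]
Op 5: c = malloc(2) -> c = 0; heap: [0-1 ALLOC][2-47 FREE]
Op 6: d = malloc(11) -> d = 2; heap: [0-1 ALLOC][2-12 ALLOC][13-47 FREE]
Op 7: d = realloc(d, 3) -> d = 2; heap: [0-1 ALLOC][2-4 ALLOC][5-47 FREE]
free(d): d = 2 -> block [2-4 ALLOC]; mark free, coalesce with adjacent free neighbors -> [0-1 ALLOC][2-47 FREE]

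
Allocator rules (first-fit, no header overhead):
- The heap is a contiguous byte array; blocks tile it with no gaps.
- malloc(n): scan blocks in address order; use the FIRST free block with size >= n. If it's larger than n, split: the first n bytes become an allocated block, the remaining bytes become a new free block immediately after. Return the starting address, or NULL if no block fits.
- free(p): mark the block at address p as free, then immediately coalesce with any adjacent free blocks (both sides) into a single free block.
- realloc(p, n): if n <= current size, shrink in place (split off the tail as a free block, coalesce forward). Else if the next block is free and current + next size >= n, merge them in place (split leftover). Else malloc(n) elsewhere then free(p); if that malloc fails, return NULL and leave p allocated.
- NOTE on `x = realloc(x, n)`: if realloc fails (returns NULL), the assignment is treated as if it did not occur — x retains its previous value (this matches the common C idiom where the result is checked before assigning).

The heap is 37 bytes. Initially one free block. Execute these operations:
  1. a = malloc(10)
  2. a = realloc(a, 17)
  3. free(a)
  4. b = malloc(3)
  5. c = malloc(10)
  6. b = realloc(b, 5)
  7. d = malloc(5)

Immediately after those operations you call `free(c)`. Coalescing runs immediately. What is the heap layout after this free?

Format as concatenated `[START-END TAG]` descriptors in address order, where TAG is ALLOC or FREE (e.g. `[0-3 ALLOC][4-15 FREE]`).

Op 1: a = malloc(10) -> a = 0; heap: [0-9 ALLOC][10-36 FREE]
Op 2: a = realloc(a, 17) -> a = 0; heap: [0-16 ALLOC][17-36 FREE]
Op 3: free(a) -> (freed a); heap: [0-36 FREE]
Op 4: b = malloc(3) -> b = 0; heap: [0-2 ALLOC][3-36 FREE]
Op 5: c = malloc(10) -> c = 3; heap: [0-2 ALLOC][3-12 ALLOC][13-36 FREE]
Op 6: b = realloc(b, 5) -> b = 13; heap: [0-2 FREE][3-12 ALLOC][13-17 ALLOC][18-36 FREE]
Op 7: d = malloc(5) -> d = 18; heap: [0-2 FREE][3-12 ALLOC][13-17 ALLOC][18-22 ALLOC][23-36 FREE]
free(c): c = 3 -> block [3-12 ALLOC]; mark free, coalesce with adjacent free neighbors -> [0-12 FREE][13-17 ALLOC][18-22 ALLOC][23-36 FREE]

Answer: [0-12 FREE][13-17 ALLOC][18-22 ALLOC][23-36 FREE]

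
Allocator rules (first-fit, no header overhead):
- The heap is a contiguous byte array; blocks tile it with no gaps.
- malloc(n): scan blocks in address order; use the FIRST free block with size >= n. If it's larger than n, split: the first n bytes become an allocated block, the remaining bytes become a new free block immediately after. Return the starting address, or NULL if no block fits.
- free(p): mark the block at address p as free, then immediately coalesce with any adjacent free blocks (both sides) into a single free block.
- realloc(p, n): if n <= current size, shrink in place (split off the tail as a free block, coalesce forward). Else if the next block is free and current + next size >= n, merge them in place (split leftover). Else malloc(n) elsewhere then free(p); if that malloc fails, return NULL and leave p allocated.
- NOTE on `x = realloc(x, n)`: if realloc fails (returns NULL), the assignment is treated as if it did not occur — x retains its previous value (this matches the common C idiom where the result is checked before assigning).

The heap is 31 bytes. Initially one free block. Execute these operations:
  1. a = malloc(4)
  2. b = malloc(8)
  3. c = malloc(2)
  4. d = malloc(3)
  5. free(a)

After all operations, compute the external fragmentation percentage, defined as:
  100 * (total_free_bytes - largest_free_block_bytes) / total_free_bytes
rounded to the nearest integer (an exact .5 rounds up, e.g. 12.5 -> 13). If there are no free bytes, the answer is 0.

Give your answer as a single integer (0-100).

Op 1: a = malloc(4) -> a = 0; heap: [0-3 ALLOC][4-30 FREE]
Op 2: b = malloc(8) -> b = 4; heap: [0-3 ALLOC][4-11 ALLOC][12-30 FREE]
Op 3: c = malloc(2) -> c = 12; heap: [0-3 ALLOC][4-11 ALLOC][12-13 ALLOC][14-30 FREE]
Op 4: d = malloc(3) -> d = 14; heap: [0-3 ALLOC][4-11 ALLOC][12-13 ALLOC][14-16 ALLOC][17-30 FREE]
Op 5: free(a) -> (freed a); heap: [0-3 FREE][4-11 ALLOC][12-13 ALLOC][14-16 ALLOC][17-30 FREE]
Free blocks: [4 14] total_free=18 largest=14 -> 100*(18-14)/18 = 400/18 ≈ 22.222 -> rounds to 22

Answer: 22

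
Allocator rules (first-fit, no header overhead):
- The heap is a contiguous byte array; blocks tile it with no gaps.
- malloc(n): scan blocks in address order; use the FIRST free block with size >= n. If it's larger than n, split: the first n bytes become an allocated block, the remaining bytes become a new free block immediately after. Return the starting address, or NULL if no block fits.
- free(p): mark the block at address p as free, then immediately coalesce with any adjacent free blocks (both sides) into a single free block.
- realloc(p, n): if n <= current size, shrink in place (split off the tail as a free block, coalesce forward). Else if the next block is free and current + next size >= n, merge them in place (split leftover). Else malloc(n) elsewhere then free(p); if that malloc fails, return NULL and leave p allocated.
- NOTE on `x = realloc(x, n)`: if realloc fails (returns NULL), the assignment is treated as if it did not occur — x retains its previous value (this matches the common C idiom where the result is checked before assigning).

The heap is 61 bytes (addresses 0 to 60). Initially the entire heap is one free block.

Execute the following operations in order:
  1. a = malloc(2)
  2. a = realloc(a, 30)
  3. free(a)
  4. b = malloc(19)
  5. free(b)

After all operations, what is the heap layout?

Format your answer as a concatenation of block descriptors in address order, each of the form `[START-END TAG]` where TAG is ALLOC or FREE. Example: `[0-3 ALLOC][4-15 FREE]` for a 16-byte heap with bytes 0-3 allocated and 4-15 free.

Op 1: a = malloc(2) -> a = 0; heap: [0-1 ALLOC][2-60 FREE]
Op 2: a = realloc(a, 30) -> a = 0; heap: [0-29 ALLOC][30-60 FREE]
Op 3: free(a) -> (freed a); heap: [0-60 FREE]
Op 4: b = malloc(19) -> b = 0; heap: [0-18 ALLOC][19-60 FREE]
Op 5: free(b) -> (freed b); heap: [0-60 FREE]

Answer: [0-60 FREE]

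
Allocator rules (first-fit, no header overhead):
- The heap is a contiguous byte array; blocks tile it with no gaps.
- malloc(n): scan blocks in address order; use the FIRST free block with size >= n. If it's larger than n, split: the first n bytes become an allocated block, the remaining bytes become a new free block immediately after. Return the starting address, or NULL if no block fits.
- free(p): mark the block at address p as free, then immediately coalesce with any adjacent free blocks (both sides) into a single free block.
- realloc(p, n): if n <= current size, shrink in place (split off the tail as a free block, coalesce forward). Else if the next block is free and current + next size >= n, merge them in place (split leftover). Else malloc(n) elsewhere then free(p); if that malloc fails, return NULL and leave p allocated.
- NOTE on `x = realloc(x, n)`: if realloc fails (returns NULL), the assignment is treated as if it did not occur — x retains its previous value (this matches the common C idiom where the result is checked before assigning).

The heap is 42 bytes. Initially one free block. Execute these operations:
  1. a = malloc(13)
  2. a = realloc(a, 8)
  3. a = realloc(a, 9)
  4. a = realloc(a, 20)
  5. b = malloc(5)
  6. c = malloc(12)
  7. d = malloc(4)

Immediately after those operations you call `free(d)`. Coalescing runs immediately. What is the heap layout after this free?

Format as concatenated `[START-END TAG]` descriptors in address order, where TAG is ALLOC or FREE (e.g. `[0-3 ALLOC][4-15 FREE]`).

Op 1: a = malloc(13) -> a = 0; heap: [0-12 ALLOC][13-41 FREE]
Op 2: a = realloc(a, 8) -> a = 0; heap: [0-7 ALLOC][8-41 FREE]
Op 3: a = realloc(a, 9) -> a = 0; heap: [0-8 ALLOC][9-41 FREE]
Op 4: a = realloc(a, 20) -> a = 0; heap: [0-19 ALLOC][20-41 FREE]
Op 5: b = malloc(5) -> b = 20; heap: [0-19 ALLOC][20-24 ALLOC][25-41 FREE]
Op 6: c = malloc(12) -> c = 25; heap: [0-19 ALLOC][20-24 ALLOC][25-36 ALLOC][37-41 FREE]
Op 7: d = malloc(4) -> d = 37; heap: [0-19 ALLOC][20-24 ALLOC][25-36 ALLOC][37-40 ALLOC][41-41 FREE]
free(d): d = 37 -> block [37-40 ALLOC]; mark free, coalesce with adjacent free neighbors -> [0-19 ALLOC][20-24 ALLOC][25-36 ALLOC][37-41 FREE]

Answer: [0-19 ALLOC][20-24 ALLOC][25-36 ALLOC][37-41 FREE]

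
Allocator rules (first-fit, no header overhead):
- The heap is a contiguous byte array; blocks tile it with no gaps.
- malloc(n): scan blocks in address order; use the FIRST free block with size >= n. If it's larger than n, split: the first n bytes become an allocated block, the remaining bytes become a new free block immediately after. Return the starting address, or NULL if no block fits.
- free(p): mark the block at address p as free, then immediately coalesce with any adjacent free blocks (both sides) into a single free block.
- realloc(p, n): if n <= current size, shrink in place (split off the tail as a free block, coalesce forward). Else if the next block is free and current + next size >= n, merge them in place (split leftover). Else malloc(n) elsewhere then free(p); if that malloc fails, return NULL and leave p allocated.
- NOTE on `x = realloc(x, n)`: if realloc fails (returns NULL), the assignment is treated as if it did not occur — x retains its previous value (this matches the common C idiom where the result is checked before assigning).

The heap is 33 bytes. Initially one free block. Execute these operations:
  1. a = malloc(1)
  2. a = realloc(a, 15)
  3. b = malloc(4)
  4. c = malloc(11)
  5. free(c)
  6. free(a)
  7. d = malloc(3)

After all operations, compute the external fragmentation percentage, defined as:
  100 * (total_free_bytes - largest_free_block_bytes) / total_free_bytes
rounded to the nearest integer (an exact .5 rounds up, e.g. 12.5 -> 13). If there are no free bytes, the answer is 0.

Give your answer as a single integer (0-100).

Answer: 46

Derivation:
Op 1: a = malloc(1) -> a = 0; heap: [0-0 ALLOC][1-32 FREE]
Op 2: a = realloc(a, 15) -> a = 0; heap: [0-14 ALLOC][15-32 FREE]
Op 3: b = malloc(4) -> b = 15; heap: [0-14 ALLOC][15-18 ALLOC][19-32 FREE]
Op 4: c = malloc(11) -> c = 19; heap: [0-14 ALLOC][15-18 ALLOC][19-29 ALLOC][30-32 FREE]
Op 5: free(c) -> (freed c); heap: [0-14 ALLOC][15-18 ALLOC][19-32 FREE]
Op 6: free(a) -> (freed a); heap: [0-14 FREE][15-18 ALLOC][19-32 FREE]
Op 7: d = malloc(3) -> d = 0; heap: [0-2 ALLOC][3-14 FREE][15-18 ALLOC][19-32 FREE]
Free blocks: [12 14] total_free=26 largest=14 -> 100*(26-14)/26 = 1200/26 ≈ 46.154 -> rounds to 46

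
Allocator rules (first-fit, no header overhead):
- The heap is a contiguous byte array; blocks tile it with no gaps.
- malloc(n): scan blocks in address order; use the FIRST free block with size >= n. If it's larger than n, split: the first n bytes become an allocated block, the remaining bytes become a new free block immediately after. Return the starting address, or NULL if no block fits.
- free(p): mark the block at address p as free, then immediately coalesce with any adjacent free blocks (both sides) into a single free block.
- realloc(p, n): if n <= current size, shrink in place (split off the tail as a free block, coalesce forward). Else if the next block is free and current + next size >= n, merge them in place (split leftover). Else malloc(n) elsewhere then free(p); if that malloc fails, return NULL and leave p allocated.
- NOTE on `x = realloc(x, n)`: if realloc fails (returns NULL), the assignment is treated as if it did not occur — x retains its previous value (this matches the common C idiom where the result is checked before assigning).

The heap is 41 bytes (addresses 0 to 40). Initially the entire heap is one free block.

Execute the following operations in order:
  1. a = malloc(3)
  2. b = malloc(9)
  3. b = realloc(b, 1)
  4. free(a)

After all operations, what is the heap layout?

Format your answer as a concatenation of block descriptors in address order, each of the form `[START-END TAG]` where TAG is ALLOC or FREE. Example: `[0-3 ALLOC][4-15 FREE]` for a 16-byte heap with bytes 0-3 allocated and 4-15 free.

Op 1: a = malloc(3) -> a = 0; heap: [0-2 ALLOC][3-40 FREE]
Op 2: b = malloc(9) -> b = 3; heap: [0-2 ALLOC][3-11 ALLOC][12-40 FREE]
Op 3: b = realloc(b, 1) -> b = 3; heap: [0-2 ALLOC][3-3 ALLOC][4-40 FREE]
Op 4: free(a) -> (freed a); heap: [0-2 FREE][3-3 ALLOC][4-40 FREE]

Answer: [0-2 FREE][3-3 ALLOC][4-40 FREE]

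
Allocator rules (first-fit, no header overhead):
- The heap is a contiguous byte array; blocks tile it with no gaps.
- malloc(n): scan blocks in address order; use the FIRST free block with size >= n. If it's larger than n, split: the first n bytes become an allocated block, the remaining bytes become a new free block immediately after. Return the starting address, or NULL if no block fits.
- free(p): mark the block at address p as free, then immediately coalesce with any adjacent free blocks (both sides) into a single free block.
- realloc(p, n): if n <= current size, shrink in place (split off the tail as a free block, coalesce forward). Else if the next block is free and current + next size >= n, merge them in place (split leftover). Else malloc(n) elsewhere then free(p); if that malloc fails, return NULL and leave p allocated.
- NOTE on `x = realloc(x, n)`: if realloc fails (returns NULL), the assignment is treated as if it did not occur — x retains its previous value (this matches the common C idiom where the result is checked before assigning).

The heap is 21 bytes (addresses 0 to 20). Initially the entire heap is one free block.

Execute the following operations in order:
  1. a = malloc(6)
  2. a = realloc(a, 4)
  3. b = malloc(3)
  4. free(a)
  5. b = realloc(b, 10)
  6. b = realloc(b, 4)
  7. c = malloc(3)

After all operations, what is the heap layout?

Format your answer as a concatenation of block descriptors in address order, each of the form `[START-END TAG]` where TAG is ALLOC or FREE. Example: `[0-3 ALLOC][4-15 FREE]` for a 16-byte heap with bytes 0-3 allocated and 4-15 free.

Op 1: a = malloc(6) -> a = 0; heap: [0-5 ALLOC][6-20 FREE]
Op 2: a = realloc(a, 4) -> a = 0; heap: [0-3 ALLOC][4-20 FREE]
Op 3: b = malloc(3) -> b = 4; heap: [0-3 ALLOC][4-6 ALLOC][7-20 FREE]
Op 4: free(a) -> (freed a); heap: [0-3 FREE][4-6 ALLOC][7-20 FREE]
Op 5: b = realloc(b, 10) -> b = 4; heap: [0-3 FREE][4-13 ALLOC][14-20 FREE]
Op 6: b = realloc(b, 4) -> b = 4; heap: [0-3 FREE][4-7 ALLOC][8-20 FREE]
Op 7: c = malloc(3) -> c = 0; heap: [0-2 ALLOC][3-3 FREE][4-7 ALLOC][8-20 FREE]

Answer: [0-2 ALLOC][3-3 FREE][4-7 ALLOC][8-20 FREE]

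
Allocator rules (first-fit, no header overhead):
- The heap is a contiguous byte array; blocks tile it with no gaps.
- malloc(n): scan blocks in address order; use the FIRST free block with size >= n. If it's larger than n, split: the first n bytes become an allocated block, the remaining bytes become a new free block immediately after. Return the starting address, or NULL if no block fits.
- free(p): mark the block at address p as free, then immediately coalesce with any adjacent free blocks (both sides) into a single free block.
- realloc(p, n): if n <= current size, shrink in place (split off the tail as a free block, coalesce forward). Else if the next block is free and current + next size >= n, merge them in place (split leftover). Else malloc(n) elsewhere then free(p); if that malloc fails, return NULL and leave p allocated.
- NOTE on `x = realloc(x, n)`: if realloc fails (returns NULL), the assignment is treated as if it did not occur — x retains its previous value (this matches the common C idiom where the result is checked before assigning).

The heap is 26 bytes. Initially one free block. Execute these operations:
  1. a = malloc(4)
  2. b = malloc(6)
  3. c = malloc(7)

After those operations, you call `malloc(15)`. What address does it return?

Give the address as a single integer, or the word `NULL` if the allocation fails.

Answer: NULL

Derivation:
Op 1: a = malloc(4) -> a = 0; heap: [0-3 ALLOC][4-25 FREE]
Op 2: b = malloc(6) -> b = 4; heap: [0-3 ALLOC][4-9 ALLOC][10-25 FREE]
Op 3: c = malloc(7) -> c = 10; heap: [0-3 ALLOC][4-9 ALLOC][10-16 ALLOC][17-25 FREE]
malloc(15): first-fit scan over [0-3 ALLOC][4-9 ALLOC][10-16 ALLOC][17-25 FREE] -> NULL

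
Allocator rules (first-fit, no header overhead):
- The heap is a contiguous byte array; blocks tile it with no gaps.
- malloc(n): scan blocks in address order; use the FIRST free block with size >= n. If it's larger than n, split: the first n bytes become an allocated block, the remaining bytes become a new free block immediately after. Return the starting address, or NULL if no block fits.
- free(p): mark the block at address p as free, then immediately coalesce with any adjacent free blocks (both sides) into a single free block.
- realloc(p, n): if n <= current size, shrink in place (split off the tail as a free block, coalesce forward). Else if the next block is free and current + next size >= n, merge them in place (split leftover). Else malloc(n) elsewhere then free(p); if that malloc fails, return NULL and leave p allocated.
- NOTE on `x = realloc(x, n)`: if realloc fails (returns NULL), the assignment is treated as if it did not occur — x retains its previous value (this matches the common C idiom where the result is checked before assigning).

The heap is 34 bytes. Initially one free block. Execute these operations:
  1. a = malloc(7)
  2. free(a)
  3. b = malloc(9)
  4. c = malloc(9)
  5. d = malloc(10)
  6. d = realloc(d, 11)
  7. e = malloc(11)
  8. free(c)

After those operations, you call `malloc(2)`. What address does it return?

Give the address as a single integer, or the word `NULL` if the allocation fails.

Answer: 9

Derivation:
Op 1: a = malloc(7) -> a = 0; heap: [0-6 ALLOC][7-33 FREE]
Op 2: free(a) -> (freed a); heap: [0-33 FREE]
Op 3: b = malloc(9) -> b = 0; heap: [0-8 ALLOC][9-33 FREE]
Op 4: c = malloc(9) -> c = 9; heap: [0-8 ALLOC][9-17 ALLOC][18-33 FREE]
Op 5: d = malloc(10) -> d = 18; heap: [0-8 ALLOC][9-17 ALLOC][18-27 ALLOC][28-33 FREE]
Op 6: d = realloc(d, 11) -> d = 18; heap: [0-8 ALLOC][9-17 ALLOC][18-28 ALLOC][29-33 FREE]
Op 7: e = malloc(11) -> e = NULL; heap: [0-8 ALLOC][9-17 ALLOC][18-28 ALLOC][29-33 FREE]
Op 8: free(c) -> (freed c); heap: [0-8 ALLOC][9-17 FREE][18-28 ALLOC][29-33 FREE]
malloc(2): first-fit scan over [0-8 ALLOC][9-17 FREE][18-28 ALLOC][29-33 FREE] -> 9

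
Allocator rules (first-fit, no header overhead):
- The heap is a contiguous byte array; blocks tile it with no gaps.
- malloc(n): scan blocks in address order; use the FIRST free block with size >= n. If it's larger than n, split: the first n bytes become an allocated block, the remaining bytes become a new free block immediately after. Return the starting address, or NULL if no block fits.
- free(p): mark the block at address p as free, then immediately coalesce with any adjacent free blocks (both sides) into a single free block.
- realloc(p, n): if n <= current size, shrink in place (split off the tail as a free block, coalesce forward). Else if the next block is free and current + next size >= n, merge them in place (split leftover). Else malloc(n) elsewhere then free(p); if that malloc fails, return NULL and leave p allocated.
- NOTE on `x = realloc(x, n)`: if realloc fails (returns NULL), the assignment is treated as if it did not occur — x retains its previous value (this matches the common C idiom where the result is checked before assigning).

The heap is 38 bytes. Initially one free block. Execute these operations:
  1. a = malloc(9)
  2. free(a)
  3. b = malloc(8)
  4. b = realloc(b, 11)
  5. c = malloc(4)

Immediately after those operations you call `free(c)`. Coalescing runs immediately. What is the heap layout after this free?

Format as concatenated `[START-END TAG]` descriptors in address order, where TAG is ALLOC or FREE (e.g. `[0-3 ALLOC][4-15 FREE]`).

Op 1: a = malloc(9) -> a = 0; heap: [0-8 ALLOC][9-37 FREE]
Op 2: free(a) -> (freed a); heap: [0-37 FREE]
Op 3: b = malloc(8) -> b = 0; heap: [0-7 ALLOC][8-37 FREE]
Op 4: b = realloc(b, 11) -> b = 0; heap: [0-10 ALLOC][11-37 FREE]
Op 5: c = malloc(4) -> c = 11; heap: [0-10 ALLOC][11-14 ALLOC][15-37 FREE]
free(c): c = 11 -> block [11-14 ALLOC]; mark free, coalesce with adjacent free neighbors -> [0-10 ALLOC][11-37 FREE]

Answer: [0-10 ALLOC][11-37 FREE]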